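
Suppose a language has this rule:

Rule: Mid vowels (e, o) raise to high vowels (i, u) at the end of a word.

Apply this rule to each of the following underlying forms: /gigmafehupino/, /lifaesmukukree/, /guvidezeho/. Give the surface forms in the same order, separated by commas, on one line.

gigmafehupinu, lifaesmukukrei, guvidezehu

/gigmafehupino/: /o/ is a mid vowel in word-final position, so it raises to [u]. → [gigmafehupinu].
/lifaesmukukree/: /e/ is a mid vowel in word-final position, so it raises to [i]. → [lifaesmukukrei].
/guvidezeho/: /o/ is a mid vowel in word-final position, so it raises to [u]. → [guvidezehu].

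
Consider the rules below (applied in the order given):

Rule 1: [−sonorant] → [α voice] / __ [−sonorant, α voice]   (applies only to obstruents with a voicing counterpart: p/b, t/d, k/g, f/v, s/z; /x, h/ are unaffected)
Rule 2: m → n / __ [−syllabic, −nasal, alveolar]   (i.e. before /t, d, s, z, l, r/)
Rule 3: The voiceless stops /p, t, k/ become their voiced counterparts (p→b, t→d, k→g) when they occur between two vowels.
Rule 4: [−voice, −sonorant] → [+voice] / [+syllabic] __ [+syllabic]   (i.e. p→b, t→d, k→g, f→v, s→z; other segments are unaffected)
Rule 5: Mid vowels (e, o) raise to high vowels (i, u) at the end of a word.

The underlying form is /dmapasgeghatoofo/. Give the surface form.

dmabazgekhadoovu

Rule 1 (regressive voicing assimilation): /s/ precedes the voiced obstruent /g/, so it voices to [z] by assimilation. /g/ precedes the voiceless obstruent /h/, so it devoices to [k] by assimilation. /dmapasgeghatoofo/ → dmapazgekhatoofo.
Rule 2 (nasal place assimilation): no segment meets the environment; /dmapazgekhatoofo/ is unchanged.
Rule 3 (intervocalic voicing): /p/ is a voiceless stop between vowels /a/ and /a/, so it voices to [b]. /t/ is a voiceless stop between vowels /a/ and /o/, so it voices to [d]. /dmapazgekhatoofo/ → dmabazgekhadoofo.
Rule 4 (intervocalic voicing): /f/ is a voiceless obstruent between vowels /o/ and /o/, so it voices to [v]. /dmabazgekhadoofo/ → dmabazgekhadoovo.
Rule 5 (final vowel raising): /o/ is a mid vowel in word-final position, so it raises to [u]. /dmabazgekhadoovo/ → dmabazgekhadoovu.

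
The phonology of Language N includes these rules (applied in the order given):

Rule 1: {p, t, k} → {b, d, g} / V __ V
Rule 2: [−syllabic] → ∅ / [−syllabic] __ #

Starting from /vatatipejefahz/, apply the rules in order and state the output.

Rule 1 (intervocalic voicing): /t/ is a voiceless stop between vowels /a/ and /a/, so it voices to [d]. /t/ is a voiceless stop between vowels /a/ and /i/, so it voices to [d]. /p/ is a voiceless stop between vowels /i/ and /e/, so it voices to [b]. /vatatipejefahz/ → vadadibejefahz.
Rule 2 (final cluster simplification): /z/ is the second consonant of a word-final cluster /hz/, so it deletes. /vadadibejefahz/ → vadadibejefah.

vadadibejefah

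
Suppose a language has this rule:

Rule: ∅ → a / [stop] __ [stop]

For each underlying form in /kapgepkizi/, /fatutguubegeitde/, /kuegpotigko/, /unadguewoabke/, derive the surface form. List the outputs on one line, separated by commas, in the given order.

/kapgepkizi/: /p/ and /g/ form a stop–stop cluster, so [a] is inserted between them. /p/ and /k/ form a stop–stop cluster, so [a] is inserted between them. → [kapagepakizi].
/fatutguubegeitde/: /t/ and /g/ form a stop–stop cluster, so [a] is inserted between them. /t/ and /d/ form a stop–stop cluster, so [a] is inserted between them. → [fatutaguubegeitade].
/kuegpotigko/: /g/ and /p/ form a stop–stop cluster, so [a] is inserted between them. /g/ and /k/ form a stop–stop cluster, so [a] is inserted between them. → [kuegapotigako].
/unadguewoabke/: /d/ and /g/ form a stop–stop cluster, so [a] is inserted between them. /b/ and /k/ form a stop–stop cluster, so [a] is inserted between them. → [unadaguewoabake].

kapagepakizi, fatutaguubegeitade, kuegapotigako, unadaguewoabake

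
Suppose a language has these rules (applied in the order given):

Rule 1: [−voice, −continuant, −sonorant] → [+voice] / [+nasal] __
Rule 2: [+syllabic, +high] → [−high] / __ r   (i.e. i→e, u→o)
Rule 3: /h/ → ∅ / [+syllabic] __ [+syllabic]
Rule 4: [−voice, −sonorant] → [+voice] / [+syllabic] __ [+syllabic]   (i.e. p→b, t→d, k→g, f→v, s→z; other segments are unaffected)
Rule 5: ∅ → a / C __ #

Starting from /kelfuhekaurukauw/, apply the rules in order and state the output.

kelfuegaorugauwa

Rule 1 (post-nasal voicing): no segment meets the environment; /kelfuhekaurukauw/ is unchanged.
Rule 2 (pre-rhotic lowering): /u/ is a high vowel immediately before /r/, so it lowers to [o]. /kelfuhekaurukauw/ → kelfuhekaorukauw.
Rule 3 (intervocalic h-deletion): /h/ occurs between vowels /u/ and /e/, so it deletes. /kelfuhekaorukauw/ → kelfuekaorukauw.
Rule 4 (intervocalic voicing): /k/ is a voiceless obstruent between vowels /e/ and /a/, so it voices to [g]. /k/ is a voiceless obstruent between vowels /u/ and /a/, so it voices to [g]. /kelfuekaorukauw/ → kelfuegaorugauw.
Rule 5 (final a-epenthesis): the form ends in the consonant /w/, so [a] is inserted word-finally. /kelfuegaorugauw/ → kelfuegaorugauwa.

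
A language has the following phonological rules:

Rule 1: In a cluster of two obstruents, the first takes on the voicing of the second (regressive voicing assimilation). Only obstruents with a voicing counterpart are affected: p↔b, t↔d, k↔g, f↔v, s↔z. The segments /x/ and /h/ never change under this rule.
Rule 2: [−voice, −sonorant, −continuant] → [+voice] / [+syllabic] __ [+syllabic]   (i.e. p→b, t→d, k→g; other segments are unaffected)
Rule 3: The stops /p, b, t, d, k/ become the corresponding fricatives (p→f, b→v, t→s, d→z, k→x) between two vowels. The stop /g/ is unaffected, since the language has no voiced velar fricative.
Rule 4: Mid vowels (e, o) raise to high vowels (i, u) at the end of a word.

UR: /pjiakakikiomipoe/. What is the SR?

Rule 1 (regressive voicing assimilation): no segment meets the environment; /pjiakakikiomipoe/ is unchanged.
Rule 2 (intervocalic voicing): /k/ is a voiceless stop between vowels /a/ and /a/, so it voices to [g]. /k/ is a voiceless stop between vowels /a/ and /i/, so it voices to [g]. /k/ is a voiceless stop between vowels /i/ and /i/, so it voices to [g]. /p/ is a voiceless stop between vowels /i/ and /o/, so it voices to [b]. /pjiakakikiomipoe/ → pjiagagigiomiboe.
Rule 3 (intervocalic spirantization): /b/ is a stop between vowels /i/ and /o/, so it spirantizes to the fricative [v]. /pjiagagigiomiboe/ → pjiagagigiomivoe.
Rule 4 (final vowel raising): /e/ is a mid vowel in word-final position, so it raises to [i]. /pjiagagigiomivoe/ → pjiagagigiomivoi.

pjiagagigiomivoi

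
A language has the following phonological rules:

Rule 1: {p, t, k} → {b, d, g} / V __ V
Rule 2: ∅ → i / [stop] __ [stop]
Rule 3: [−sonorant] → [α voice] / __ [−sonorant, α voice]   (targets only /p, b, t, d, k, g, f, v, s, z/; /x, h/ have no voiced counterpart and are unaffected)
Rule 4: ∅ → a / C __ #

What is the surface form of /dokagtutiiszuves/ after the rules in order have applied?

Rule 1 (intervocalic voicing): /k/ is a voiceless stop between vowels /o/ and /a/, so it voices to [g]. /t/ is a voiceless stop between vowels /u/ and /i/, so it voices to [d]. /dokagtutiiszuves/ → dogagtudiiszuves.
Rule 2 (stop-cluster i-epenthesis): /g/ and /t/ form a stop–stop cluster, so [i] is inserted between them. /dogagtudiiszuves/ → dogagitudiiszuves.
Rule 3 (regressive voicing assimilation): /s/ precedes the voiced obstruent /z/, so it voices to [z] by assimilation. /dogagitudiiszuves/ → dogagitudiizzuves.
Rule 4 (final a-epenthesis): the form ends in the consonant /s/, so [a] is inserted word-finally. /dogagitudiizzuves/ → dogagitudiizzuvesa.

dogagitudiizzuvesa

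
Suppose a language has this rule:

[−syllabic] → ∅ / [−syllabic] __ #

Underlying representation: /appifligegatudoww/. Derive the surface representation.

/w/ is the second consonant of a word-final cluster /ww/, so it deletes.
Surface form: [appifligegatudow].

appifligegatudow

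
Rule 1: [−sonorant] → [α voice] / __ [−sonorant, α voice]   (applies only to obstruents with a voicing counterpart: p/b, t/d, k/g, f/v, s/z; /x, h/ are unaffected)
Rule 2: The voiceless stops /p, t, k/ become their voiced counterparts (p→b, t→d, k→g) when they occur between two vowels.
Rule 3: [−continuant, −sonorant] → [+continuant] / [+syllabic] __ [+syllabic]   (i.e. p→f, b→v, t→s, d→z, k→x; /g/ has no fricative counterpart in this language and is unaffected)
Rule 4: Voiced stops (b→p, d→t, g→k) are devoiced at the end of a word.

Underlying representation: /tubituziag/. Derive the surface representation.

tuvizuziak

Rule 1 (regressive voicing assimilation): no segment meets the environment; /tubituziag/ is unchanged.
Rule 2 (intervocalic voicing): /t/ is a voiceless stop between vowels /i/ and /u/, so it voices to [d]. /tubituziag/ → tubiduziag.
Rule 3 (intervocalic spirantization): /b/ is a stop between vowels /u/ and /i/, so it spirantizes to the fricative [v]. /d/ is a stop between vowels /i/ and /u/, so it spirantizes to the fricative [z]. /tubiduziag/ → tuvizuziag.
Rule 4 (final devoicing): /g/ is a voiced stop in word-final position, so it devoices to [k]. /tuvizuziag/ → tuvizuziak.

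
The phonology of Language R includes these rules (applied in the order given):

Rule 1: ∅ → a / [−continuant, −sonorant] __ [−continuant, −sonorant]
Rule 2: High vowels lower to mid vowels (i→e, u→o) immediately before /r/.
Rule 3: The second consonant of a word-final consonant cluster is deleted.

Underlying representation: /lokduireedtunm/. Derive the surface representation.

lokaduereedatun

Rule 1 (stop-cluster a-epenthesis): /k/ and /d/ form a stop–stop cluster, so [a] is inserted between them. /d/ and /t/ form a stop–stop cluster, so [a] is inserted between them. /lokduireedtunm/ → lokaduireedatunm.
Rule 2 (pre-rhotic lowering): /i/ is a high vowel immediately before /r/, so it lowers to [e]. /lokaduireedatunm/ → lokaduereedatunm.
Rule 3 (final cluster simplification): /m/ is the second consonant of a word-final cluster /nm/, so it deletes. /lokaduereedatunm/ → lokaduereedatun.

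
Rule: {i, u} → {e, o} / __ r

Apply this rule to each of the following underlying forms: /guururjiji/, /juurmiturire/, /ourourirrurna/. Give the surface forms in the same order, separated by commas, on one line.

/guururjiji/: /u/ is a high vowel immediately before /r/, so it lowers to [o]. /u/ is a high vowel immediately before /r/, so it lowers to [o]. → [guororjiji].
/juurmiturire/: /u/ is a high vowel immediately before /r/, so it lowers to [o]. /u/ is a high vowel immediately before /r/, so it lowers to [o]. /i/ is a high vowel immediately before /r/, so it lowers to [e]. → [juormitorere].
/ourourirrurna/: /u/ is a high vowel immediately before /r/, so it lowers to [o]. /u/ is a high vowel immediately before /r/, so it lowers to [o]. /i/ is a high vowel immediately before /r/, so it lowers to [e]. /u/ is a high vowel immediately before /r/, so it lowers to [o]. → [ooroorerrorna].

guororjiji, juormitorere, ooroorerrorna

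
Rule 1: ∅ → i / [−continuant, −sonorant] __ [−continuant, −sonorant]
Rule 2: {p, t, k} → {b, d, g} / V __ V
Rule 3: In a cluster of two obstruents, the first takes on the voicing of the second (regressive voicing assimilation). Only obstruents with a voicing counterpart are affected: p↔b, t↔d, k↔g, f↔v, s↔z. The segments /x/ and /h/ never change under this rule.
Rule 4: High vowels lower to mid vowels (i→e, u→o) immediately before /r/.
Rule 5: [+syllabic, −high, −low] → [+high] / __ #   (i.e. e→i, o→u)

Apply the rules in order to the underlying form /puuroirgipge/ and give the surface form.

Rule 1 (stop-cluster i-epenthesis): /p/ and /g/ form a stop–stop cluster, so [i] is inserted between them. /puuroirgipge/ → puuroirgipige.
Rule 2 (intervocalic voicing): /p/ is a voiceless stop between vowels /i/ and /i/, so it voices to [b]. /puuroirgipige/ → puuroirgibige.
Rule 3 (regressive voicing assimilation): no segment meets the environment; /puuroirgibige/ is unchanged.
Rule 4 (pre-rhotic lowering): /u/ is a high vowel immediately before /r/, so it lowers to [o]. /i/ is a high vowel immediately before /r/, so it lowers to [e]. /puuroirgibige/ → puoroergibige.
Rule 5 (final vowel raising): /e/ is a mid vowel in word-final position, so it raises to [i]. /puoroergibige/ → puoroergibigi.

puoroergibigi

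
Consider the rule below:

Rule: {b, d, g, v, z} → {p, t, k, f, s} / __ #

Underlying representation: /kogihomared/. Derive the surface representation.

kogihomaret

Scanning /kogihomared/: /g/ at position 3 is not in the conditioning environment; /d/ is a voiced obstruent in word-final position, so it devoices to [t].
Result: [kogihomaret].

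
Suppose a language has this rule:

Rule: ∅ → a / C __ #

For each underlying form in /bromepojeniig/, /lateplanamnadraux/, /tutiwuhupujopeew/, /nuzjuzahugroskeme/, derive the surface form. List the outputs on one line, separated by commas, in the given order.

/bromepojeniig/: the form ends in the consonant /g/, so [a] is inserted word-finally. → [bromepojeniiga].
/lateplanamnadraux/: the form ends in the consonant /x/, so [a] is inserted word-finally. → [lateplanamnadrauxa].
/tutiwuhupujopeew/: the form ends in the consonant /w/, so [a] is inserted word-finally. → [tutiwuhupujopeewa].
/nuzjuzahugroskeme/: the rule's environment is not met; surfaces unchanged as [nuzjuzahugroskeme].

bromepojeniiga, lateplanamnadrauxa, tutiwuhupujopeewa, nuzjuzahugroskeme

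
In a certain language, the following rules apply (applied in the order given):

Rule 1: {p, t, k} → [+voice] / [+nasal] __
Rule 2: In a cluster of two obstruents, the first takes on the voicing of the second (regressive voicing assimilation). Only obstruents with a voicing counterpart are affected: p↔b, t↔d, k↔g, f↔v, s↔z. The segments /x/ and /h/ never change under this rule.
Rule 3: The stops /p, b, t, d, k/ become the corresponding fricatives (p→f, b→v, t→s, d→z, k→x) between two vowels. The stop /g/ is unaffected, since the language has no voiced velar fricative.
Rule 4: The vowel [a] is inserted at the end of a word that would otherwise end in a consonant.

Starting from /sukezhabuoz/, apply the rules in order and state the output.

suxeshavuoza

Rule 1 (post-nasal voicing): no segment meets the environment; /sukezhabuoz/ is unchanged.
Rule 2 (regressive voicing assimilation): /z/ precedes the voiceless obstruent /h/, so it devoices to [s] by assimilation. /sukezhabuoz/ → sukeshabuoz.
Rule 3 (intervocalic spirantization): /k/ is a stop between vowels /u/ and /e/, so it spirantizes to the fricative [x]. /b/ is a stop between vowels /a/ and /u/, so it spirantizes to the fricative [v]. /sukeshabuoz/ → suxeshavuoz.
Rule 4 (final a-epenthesis): the form ends in the consonant /z/, so [a] is inserted word-finally. /suxeshavuoz/ → suxeshavuoza.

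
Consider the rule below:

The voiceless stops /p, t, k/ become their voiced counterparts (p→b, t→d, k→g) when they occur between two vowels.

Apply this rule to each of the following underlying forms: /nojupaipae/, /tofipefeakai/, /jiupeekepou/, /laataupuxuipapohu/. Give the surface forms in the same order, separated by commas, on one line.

/nojupaipae/: /p/ is a voiceless stop between vowels /u/ and /a/, so it voices to [b]. /p/ is a voiceless stop between vowels /i/ and /a/, so it voices to [b]. → [nojubaibae].
/tofipefeakai/: /p/ is a voiceless stop between vowels /i/ and /e/, so it voices to [b]. /k/ is a voiceless stop between vowels /a/ and /a/, so it voices to [g]. → [tofibefeagai].
/jiupeekepou/: /p/ is a voiceless stop between vowels /u/ and /e/, so it voices to [b]. /k/ is a voiceless stop between vowels /e/ and /e/, so it voices to [g]. /p/ is a voiceless stop between vowels /e/ and /o/, so it voices to [b]. → [jiubeegebou].
/laataupuxuipapohu/: /t/ is a voiceless stop between vowels /a/ and /a/, so it voices to [d]. /p/ is a voiceless stop between vowels /u/ and /u/, so it voices to [b]. /p/ is a voiceless stop between vowels /i/ and /a/, so it voices to [b]. /p/ is a voiceless stop between vowels /a/ and /o/, so it voices to [b]. → [laadaubuxuibabohu].

nojubaibae, tofibefeagai, jiubeegebou, laadaubuxuibabohu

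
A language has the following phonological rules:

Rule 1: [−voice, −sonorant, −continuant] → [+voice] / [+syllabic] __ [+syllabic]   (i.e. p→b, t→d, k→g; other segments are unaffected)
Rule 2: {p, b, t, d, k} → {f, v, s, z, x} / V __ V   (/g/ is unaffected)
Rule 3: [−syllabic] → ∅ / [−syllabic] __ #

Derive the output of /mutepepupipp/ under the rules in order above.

Rule 1 (intervocalic voicing): /t/ is a voiceless stop between vowels /u/ and /e/, so it voices to [d]. /p/ is a voiceless stop between vowels /e/ and /e/, so it voices to [b]. /p/ is a voiceless stop between vowels /e/ and /u/, so it voices to [b]. /p/ is a voiceless stop between vowels /u/ and /i/, so it voices to [b]. /mutepepupipp/ → mudebebubipp.
Rule 2 (intervocalic spirantization): /d/ is a stop between vowels /u/ and /e/, so it spirantizes to the fricative [z]. /b/ is a stop between vowels /e/ and /e/, so it spirantizes to the fricative [v]. /b/ is a stop between vowels /e/ and /u/, so it spirantizes to the fricative [v]. /b/ is a stop between vowels /u/ and /i/, so it spirantizes to the fricative [v]. /mudebebubipp/ → muzevevuvipp.
Rule 3 (final cluster simplification): /p/ is the second consonant of a word-final cluster /pp/, so it deletes. /muzevevuvipp/ → muzevevuvip.

muzevevuvip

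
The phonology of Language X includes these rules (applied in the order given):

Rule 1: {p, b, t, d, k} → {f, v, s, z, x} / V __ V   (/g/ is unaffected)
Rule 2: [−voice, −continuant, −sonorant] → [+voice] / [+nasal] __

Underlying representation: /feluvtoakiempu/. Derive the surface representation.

feluvtoaxiembu

Rule 1 (intervocalic spirantization): /k/ is a stop between vowels /a/ and /i/, so it spirantizes to the fricative [x]. /feluvtoakiempu/ → feluvtoaxiempu.
Rule 2 (post-nasal voicing): /p/ is a voiceless stop immediately after the nasal /m/, so it voices to [b]. /feluvtoaxiempu/ → feluvtoaxiembu.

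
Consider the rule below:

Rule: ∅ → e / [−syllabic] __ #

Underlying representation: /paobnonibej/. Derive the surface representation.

the form ends in the consonant /j/, so [e] is inserted word-finally.
Surface form: [paobnonibeje].

paobnonibeje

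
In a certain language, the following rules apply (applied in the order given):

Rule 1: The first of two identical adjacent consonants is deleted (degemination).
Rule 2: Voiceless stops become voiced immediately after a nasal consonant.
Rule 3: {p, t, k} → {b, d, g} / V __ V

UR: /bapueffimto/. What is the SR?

babuefimdo

Rule 1 (degemination): /ff/ is a geminate; the first /f/ deletes. /bapueffimto/ → bapuefimto.
Rule 2 (post-nasal voicing): /t/ is a voiceless stop immediately after the nasal /m/, so it voices to [d]. /bapuefimto/ → bapuefimdo.
Rule 3 (intervocalic voicing): /p/ is a voiceless stop between vowels /a/ and /u/, so it voices to [b]. /bapuefimdo/ → babuefimdo.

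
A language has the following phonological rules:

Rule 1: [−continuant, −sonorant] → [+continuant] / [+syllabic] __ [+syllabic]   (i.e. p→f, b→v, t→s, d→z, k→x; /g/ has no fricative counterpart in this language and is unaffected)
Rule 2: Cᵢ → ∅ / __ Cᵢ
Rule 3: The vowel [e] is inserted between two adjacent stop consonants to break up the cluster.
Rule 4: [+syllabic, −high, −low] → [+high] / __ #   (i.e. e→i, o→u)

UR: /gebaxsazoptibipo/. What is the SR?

Rule 1 (intervocalic spirantization): /b/ is a stop between vowels /e/ and /a/, so it spirantizes to the fricative [v]. /b/ is a stop between vowels /i/ and /i/, so it spirantizes to the fricative [v]. /p/ is a stop between vowels /i/ and /o/, so it spirantizes to the fricative [f]. /gebaxsazoptibipo/ → gevaxsazoptivifo.
Rule 2 (degemination): no segment meets the environment; /gevaxsazoptivifo/ is unchanged.
Rule 3 (stop-cluster e-epenthesis): /p/ and /t/ form a stop–stop cluster, so [e] is inserted between them. /gevaxsazoptivifo/ → gevaxsazopetivifo.
Rule 4 (final vowel raising): /o/ is a mid vowel in word-final position, so it raises to [u]. /gevaxsazopetivifo/ → gevaxsazopetivifu.

gevaxsazopetivifu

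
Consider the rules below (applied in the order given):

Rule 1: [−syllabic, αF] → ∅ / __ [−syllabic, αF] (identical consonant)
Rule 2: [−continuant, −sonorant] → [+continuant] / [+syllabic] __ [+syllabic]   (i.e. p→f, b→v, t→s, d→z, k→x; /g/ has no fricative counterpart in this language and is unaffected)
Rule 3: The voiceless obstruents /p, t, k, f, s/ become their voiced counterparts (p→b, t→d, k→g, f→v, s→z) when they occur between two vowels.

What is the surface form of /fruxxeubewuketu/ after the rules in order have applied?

fruxeuvewuxezu

Rule 1 (degemination): /xx/ is a geminate; the first /x/ deletes. /fruxxeubewuketu/ → fruxeubewuketu.
Rule 2 (intervocalic spirantization): /b/ is a stop between vowels /u/ and /e/, so it spirantizes to the fricative [v]. /k/ is a stop between vowels /u/ and /e/, so it spirantizes to the fricative [x]. /t/ is a stop between vowels /e/ and /u/, so it spirantizes to the fricative [s]. /fruxeubewuketu/ → fruxeuvewuxesu.
Rule 3 (intervocalic voicing): /s/ is a voiceless obstruent between vowels /e/ and /u/, so it voices to [z]. /fruxeuvewuxesu/ → fruxeuvewuxezu.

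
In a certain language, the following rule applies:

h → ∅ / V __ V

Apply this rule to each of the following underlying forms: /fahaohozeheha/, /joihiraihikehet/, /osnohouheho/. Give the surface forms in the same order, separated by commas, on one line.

faaoozeea, joiiraiikeet, osnooueo

/fahaohozeheha/: /h/ occurs between vowels /a/ and /a/, so it deletes. /h/ occurs between vowels /o/ and /o/, so it deletes. /h/ occurs between vowels /e/ and /e/, so it deletes. /h/ occurs between vowels /e/ and /a/, so it deletes. → [faaoozeea].
/joihiraihikehet/: /h/ occurs between vowels /i/ and /i/, so it deletes. /h/ occurs between vowels /i/ and /i/, so it deletes. /h/ occurs between vowels /e/ and /e/, so it deletes. → [joiiraiikeet].
/osnohouheho/: /h/ occurs between vowels /o/ and /o/, so it deletes. /h/ occurs between vowels /u/ and /e/, so it deletes. /h/ occurs between vowels /e/ and /o/, so it deletes. → [osnooueo].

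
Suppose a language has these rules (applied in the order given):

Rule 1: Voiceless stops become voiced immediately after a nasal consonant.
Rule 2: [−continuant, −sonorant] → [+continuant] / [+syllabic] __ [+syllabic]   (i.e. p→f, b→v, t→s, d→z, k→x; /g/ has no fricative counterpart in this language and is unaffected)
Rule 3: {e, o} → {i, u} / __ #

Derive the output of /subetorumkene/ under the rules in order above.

Rule 1 (post-nasal voicing): /k/ is a voiceless stop immediately after the nasal /m/, so it voices to [g]. /subetorumkene/ → subetorumgene.
Rule 2 (intervocalic spirantization): /b/ is a stop between vowels /u/ and /e/, so it spirantizes to the fricative [v]. /t/ is a stop between vowels /e/ and /o/, so it spirantizes to the fricative [s]. /subetorumgene/ → suvesorumgene.
Rule 3 (final vowel raising): /e/ is a mid vowel in word-final position, so it raises to [i]. /suvesorumgene/ → suvesorumgeni.

suvesorumgeni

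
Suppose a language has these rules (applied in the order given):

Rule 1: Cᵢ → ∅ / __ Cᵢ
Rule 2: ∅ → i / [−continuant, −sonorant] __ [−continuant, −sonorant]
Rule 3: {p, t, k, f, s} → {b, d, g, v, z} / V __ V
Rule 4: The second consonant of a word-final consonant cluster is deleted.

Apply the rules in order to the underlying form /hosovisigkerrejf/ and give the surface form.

Rule 1 (degemination): /rr/ is a geminate; the first /r/ deletes. /hosovisigkerrejf/ → hosovisigkerejf.
Rule 2 (stop-cluster i-epenthesis): /g/ and /k/ form a stop–stop cluster, so [i] is inserted between them. /hosovisigkerejf/ → hosovisigikerejf.
Rule 3 (intervocalic voicing): /s/ is a voiceless obstruent between vowels /o/ and /o/, so it voices to [z]. /s/ is a voiceless obstruent between vowels /i/ and /i/, so it voices to [z]. /k/ is a voiceless obstruent between vowels /i/ and /e/, so it voices to [g]. /hosovisigikerejf/ → hozovizigigerejf.
Rule 4 (final cluster simplification): /f/ is the second consonant of a word-final cluster /jf/, so it deletes. /hozovizigigerejf/ → hozovizigigerej.

hozovizigigerej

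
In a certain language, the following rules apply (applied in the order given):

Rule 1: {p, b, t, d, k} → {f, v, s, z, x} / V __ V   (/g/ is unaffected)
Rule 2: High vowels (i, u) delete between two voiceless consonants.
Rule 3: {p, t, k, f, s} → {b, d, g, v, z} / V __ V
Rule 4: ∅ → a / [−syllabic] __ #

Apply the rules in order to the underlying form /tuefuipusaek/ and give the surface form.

Rule 1 (intervocalic spirantization): /p/ is a stop between vowels /i/ and /u/, so it spirantizes to the fricative [f]. /tuefuipusaek/ → tuefuifusaek.
Rule 2 (high vowel syncope): /u/ is a high vowel flanked by voiceless consonants /f/ and /s/, so it deletes. /tuefuifusaek/ → tuefuifsaek.
Rule 3 (intervocalic voicing): /f/ is a voiceless obstruent between vowels /e/ and /u/, so it voices to [v]. /tuefuifsaek/ → tuevuifsaek.
Rule 4 (final a-epenthesis): the form ends in the consonant /k/, so [a] is inserted word-finally. /tuevuifsaek/ → tuevuifsaeka.

tuevuifsaeka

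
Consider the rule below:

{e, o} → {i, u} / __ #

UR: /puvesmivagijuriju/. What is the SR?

puvesmivagijuriju

No segment of /puvesmivagijuriju/ meets the structural description of the rule, so the form surfaces unchanged.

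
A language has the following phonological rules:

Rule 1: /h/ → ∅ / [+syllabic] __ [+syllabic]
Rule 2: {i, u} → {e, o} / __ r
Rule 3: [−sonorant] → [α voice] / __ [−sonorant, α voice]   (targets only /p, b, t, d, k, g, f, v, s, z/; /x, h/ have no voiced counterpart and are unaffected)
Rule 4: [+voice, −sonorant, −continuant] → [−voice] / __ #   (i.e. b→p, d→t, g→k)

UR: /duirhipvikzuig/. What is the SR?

Rule 1 (intervocalic h-deletion): no segment meets the environment; /duirhipvikzuig/ is unchanged.
Rule 2 (pre-rhotic lowering): /i/ is a high vowel immediately before /r/, so it lowers to [e]. /duirhipvikzuig/ → duerhipvikzuig.
Rule 3 (regressive voicing assimilation): /p/ precedes the voiced obstruent /v/, so it voices to [b] by assimilation. /k/ precedes the voiced obstruent /z/, so it voices to [g] by assimilation. /duerhipvikzuig/ → duerhibvigzuig.
Rule 4 (final devoicing): /g/ is a voiced stop in word-final position, so it devoices to [k]. /duerhibvigzuig/ → duerhibvigzuik.

duerhibvigzuik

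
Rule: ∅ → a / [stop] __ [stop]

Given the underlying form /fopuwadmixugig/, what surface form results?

No segment of /fopuwadmixugig/ meets the structural description of the rule, so the form surfaces unchanged.

fopuwadmixugig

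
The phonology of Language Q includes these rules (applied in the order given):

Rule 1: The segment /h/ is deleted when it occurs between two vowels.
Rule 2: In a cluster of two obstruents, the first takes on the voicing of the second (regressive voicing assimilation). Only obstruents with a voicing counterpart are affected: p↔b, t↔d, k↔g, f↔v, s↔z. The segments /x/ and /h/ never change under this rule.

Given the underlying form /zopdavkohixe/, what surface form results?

zobdafkoixe

Rule 1 (intervocalic h-deletion): /h/ occurs between vowels /o/ and /i/, so it deletes. /zopdavkohixe/ → zopdavkoixe.
Rule 2 (regressive voicing assimilation): /p/ precedes the voiced obstruent /d/, so it voices to [b] by assimilation. /v/ precedes the voiceless obstruent /k/, so it devoices to [f] by assimilation. /zopdavkoixe/ → zobdafkoixe.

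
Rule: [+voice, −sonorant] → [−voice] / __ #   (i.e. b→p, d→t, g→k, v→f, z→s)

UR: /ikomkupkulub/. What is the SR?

ikomkupkulup

/b/ is a voiced obstruent in word-final position, so it devoices to [p].
Surface form: [ikomkupkulup].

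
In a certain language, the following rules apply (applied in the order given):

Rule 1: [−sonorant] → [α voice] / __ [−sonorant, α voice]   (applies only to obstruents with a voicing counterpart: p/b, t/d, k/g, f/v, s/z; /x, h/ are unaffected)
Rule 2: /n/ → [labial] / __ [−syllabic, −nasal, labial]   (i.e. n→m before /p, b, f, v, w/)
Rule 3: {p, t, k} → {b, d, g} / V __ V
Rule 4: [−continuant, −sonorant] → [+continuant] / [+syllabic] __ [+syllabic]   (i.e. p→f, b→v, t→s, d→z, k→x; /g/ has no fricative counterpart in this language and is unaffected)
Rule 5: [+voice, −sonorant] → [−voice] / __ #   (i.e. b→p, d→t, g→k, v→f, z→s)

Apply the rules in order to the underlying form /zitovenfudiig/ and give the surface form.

Rule 1 (regressive voicing assimilation): no segment meets the environment; /zitovenfudiig/ is unchanged.
Rule 2 (nasal place assimilation): /n/ precedes the labial consonant /f/, so it assimilates in place to [m]. /zitovenfudiig/ → zitovemfudiig.
Rule 3 (intervocalic voicing): /t/ is a voiceless stop between vowels /i/ and /o/, so it voices to [d]. /zitovemfudiig/ → zidovemfudiig.
Rule 4 (intervocalic spirantization): /d/ is a stop between vowels /i/ and /o/, so it spirantizes to the fricative [z]. /d/ is a stop between vowels /u/ and /i/, so it spirantizes to the fricative [z]. /zidovemfudiig/ → zizovemfuziig.
Rule 5 (final devoicing): /g/ is a voiced obstruent in word-final position, so it devoices to [k]. /zizovemfuziig/ → zizovemfuziik.

zizovemfuziik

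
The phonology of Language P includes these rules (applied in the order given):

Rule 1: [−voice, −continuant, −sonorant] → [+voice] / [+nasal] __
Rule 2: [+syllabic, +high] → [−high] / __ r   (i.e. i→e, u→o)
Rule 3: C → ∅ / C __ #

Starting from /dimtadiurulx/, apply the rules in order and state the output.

dimdadiorul

Rule 1 (post-nasal voicing): /t/ is a voiceless stop immediately after the nasal /m/, so it voices to [d]. /dimtadiurulx/ → dimdadiurulx.
Rule 2 (pre-rhotic lowering): /u/ is a high vowel immediately before /r/, so it lowers to [o]. /dimdadiurulx/ → dimdadiorulx.
Rule 3 (final cluster simplification): /x/ is the second consonant of a word-final cluster /lx/, so it deletes. /dimdadiorulx/ → dimdadiorul.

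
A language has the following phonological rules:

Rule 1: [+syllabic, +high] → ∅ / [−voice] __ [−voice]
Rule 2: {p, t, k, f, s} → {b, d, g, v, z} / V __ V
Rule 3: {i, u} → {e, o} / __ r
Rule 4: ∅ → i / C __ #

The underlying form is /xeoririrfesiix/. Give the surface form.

Rule 1 (high vowel syncope): no segment meets the environment; /xeoririrfesiix/ is unchanged.
Rule 2 (intervocalic voicing): /s/ is a voiceless obstruent between vowels /e/ and /i/, so it voices to [z]. /xeoririrfesiix/ → xeoririrfeziix.
Rule 3 (pre-rhotic lowering): /i/ is a high vowel immediately before /r/, so it lowers to [e]. /i/ is a high vowel immediately before /r/, so it lowers to [e]. /xeoririrfeziix/ → xeorererfeziix.
Rule 4 (final i-epenthesis): the form ends in the consonant /x/, so [i] is inserted word-finally. /xeorererfeziix/ → xeorererfeziixi.

xeorererfeziixi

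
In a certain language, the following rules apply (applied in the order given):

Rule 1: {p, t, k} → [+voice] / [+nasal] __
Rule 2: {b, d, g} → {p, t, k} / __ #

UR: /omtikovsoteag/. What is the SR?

omdikovsoteak

Rule 1 (post-nasal voicing): /t/ is a voiceless stop immediately after the nasal /m/, so it voices to [d]. /omtikovsoteag/ → omdikovsoteag.
Rule 2 (final devoicing): /g/ is a voiced stop in word-final position, so it devoices to [k]. /omdikovsoteag/ → omdikovsoteak.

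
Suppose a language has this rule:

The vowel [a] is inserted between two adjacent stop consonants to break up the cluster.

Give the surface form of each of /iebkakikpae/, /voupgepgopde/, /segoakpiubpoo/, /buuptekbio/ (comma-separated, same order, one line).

iebakakikapae, voupagepagopade, segoakapiubapoo, buupatekabio

/iebkakikpae/: /b/ and /k/ form a stop–stop cluster, so [a] is inserted between them. /k/ and /p/ form a stop–stop cluster, so [a] is inserted between them. → [iebakakikapae].
/voupgepgopde/: /p/ and /g/ form a stop–stop cluster, so [a] is inserted between them. /p/ and /g/ form a stop–stop cluster, so [a] is inserted between them. /p/ and /d/ form a stop–stop cluster, so [a] is inserted between them. → [voupagepagopade].
/segoakpiubpoo/: /k/ and /p/ form a stop–stop cluster, so [a] is inserted between them. /b/ and /p/ form a stop–stop cluster, so [a] is inserted between them. → [segoakapiubapoo].
/buuptekbio/: /p/ and /t/ form a stop–stop cluster, so [a] is inserted between them. /k/ and /b/ form a stop–stop cluster, so [a] is inserted between them. → [buupatekabio].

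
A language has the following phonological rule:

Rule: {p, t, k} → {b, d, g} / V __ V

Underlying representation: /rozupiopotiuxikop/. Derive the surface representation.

rozubiobodiuxigop

Scanning /rozupiopotiuxikop/: /p/ is a voiceless stop between vowels /u/ and /i/, so it voices to [b]; /p/ is a voiceless stop between vowels /o/ and /o/, so it voices to [b]; /t/ is a voiceless stop between vowels /o/ and /i/, so it voices to [d]; /k/ is a voiceless stop between vowels /i/ and /o/, so it voices to [g]; /p/ at position 17 is not in the conditioning environment.
Result: [rozubiobodiuxigop].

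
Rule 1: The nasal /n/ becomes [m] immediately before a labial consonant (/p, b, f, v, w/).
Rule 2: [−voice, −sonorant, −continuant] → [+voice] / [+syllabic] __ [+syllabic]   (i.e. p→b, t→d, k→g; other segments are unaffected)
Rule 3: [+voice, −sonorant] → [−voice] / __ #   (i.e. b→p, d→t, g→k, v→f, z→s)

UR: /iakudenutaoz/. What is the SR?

iagudenudaos

Rule 1 (nasal place assimilation): no segment meets the environment; /iakudenutaoz/ is unchanged.
Rule 2 (intervocalic voicing): /k/ is a voiceless stop between vowels /a/ and /u/, so it voices to [g]. /t/ is a voiceless stop between vowels /u/ and /a/, so it voices to [d]. /iakudenutaoz/ → iagudenudaoz.
Rule 3 (final devoicing): /z/ is a voiced obstruent in word-final position, so it devoices to [s]. /iagudenudaoz/ → iagudenudaos.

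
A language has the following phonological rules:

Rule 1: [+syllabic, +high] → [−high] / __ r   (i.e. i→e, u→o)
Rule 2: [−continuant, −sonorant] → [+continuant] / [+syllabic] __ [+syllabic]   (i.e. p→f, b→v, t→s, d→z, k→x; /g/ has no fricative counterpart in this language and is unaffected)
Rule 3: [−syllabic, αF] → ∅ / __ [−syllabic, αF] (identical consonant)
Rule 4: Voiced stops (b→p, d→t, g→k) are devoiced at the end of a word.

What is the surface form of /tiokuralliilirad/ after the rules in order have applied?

tioxoraliilerat

Rule 1 (pre-rhotic lowering): /u/ is a high vowel immediately before /r/, so it lowers to [o]. /i/ is a high vowel immediately before /r/, so it lowers to [e]. /tiokuralliilirad/ → tiokoralliilerad.
Rule 2 (intervocalic spirantization): /k/ is a stop between vowels /o/ and /o/, so it spirantizes to the fricative [x]. /tiokoralliilerad/ → tioxoralliilerad.
Rule 3 (degemination): /ll/ is a geminate; the first /l/ deletes. /tioxoralliilerad/ → tioxoraliilerad.
Rule 4 (final devoicing): /d/ is a voiced stop in word-final position, so it devoices to [t]. /tioxoraliilerad/ → tioxoraliilerat.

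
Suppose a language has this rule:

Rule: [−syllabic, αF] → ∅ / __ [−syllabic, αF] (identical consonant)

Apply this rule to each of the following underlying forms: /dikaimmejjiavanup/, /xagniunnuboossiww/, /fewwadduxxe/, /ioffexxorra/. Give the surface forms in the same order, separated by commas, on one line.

dikaimejiavanup, xagniunuboosiw, fewaduxe, iofexora

/dikaimmejjiavanup/: /mm/ is a geminate; the first /m/ deletes. /jj/ is a geminate; the first /j/ deletes. → [dikaimejiavanup].
/xagniunnuboossiww/: /nn/ is a geminate; the first /n/ deletes. /ss/ is a geminate; the first /s/ deletes. /ww/ is a geminate; the first /w/ deletes. → [xagniunuboosiw].
/fewwadduxxe/: /ww/ is a geminate; the first /w/ deletes. /dd/ is a geminate; the first /d/ deletes. /xx/ is a geminate; the first /x/ deletes. → [fewaduxe].
/ioffexxorra/: /ff/ is a geminate; the first /f/ deletes. /xx/ is a geminate; the first /x/ deletes. /rr/ is a geminate; the first /r/ deletes. → [iofexora].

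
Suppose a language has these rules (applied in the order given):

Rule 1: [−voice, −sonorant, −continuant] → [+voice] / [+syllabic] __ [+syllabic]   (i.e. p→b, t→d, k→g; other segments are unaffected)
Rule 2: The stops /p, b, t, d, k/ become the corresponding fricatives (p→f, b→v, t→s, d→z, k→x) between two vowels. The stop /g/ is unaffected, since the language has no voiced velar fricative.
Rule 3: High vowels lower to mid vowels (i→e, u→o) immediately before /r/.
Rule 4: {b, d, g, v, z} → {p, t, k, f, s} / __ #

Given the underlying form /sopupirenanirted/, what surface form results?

sovuverenanertet

Rule 1 (intervocalic voicing): /p/ is a voiceless stop between vowels /o/ and /u/, so it voices to [b]. /p/ is a voiceless stop between vowels /u/ and /i/, so it voices to [b]. /sopupirenanirted/ → sobubirenanirted.
Rule 2 (intervocalic spirantization): /b/ is a stop between vowels /o/ and /u/, so it spirantizes to the fricative [v]. /b/ is a stop between vowels /u/ and /i/, so it spirantizes to the fricative [v]. /sobubirenanirted/ → sovuvirenanirted.
Rule 3 (pre-rhotic lowering): /i/ is a high vowel immediately before /r/, so it lowers to [e]. /i/ is a high vowel immediately before /r/, so it lowers to [e]. /sovuvirenanirted/ → sovuverenanerted.
Rule 4 (final devoicing): /d/ is a voiced obstruent in word-final position, so it devoices to [t]. /sovuverenanerted/ → sovuverenanertet.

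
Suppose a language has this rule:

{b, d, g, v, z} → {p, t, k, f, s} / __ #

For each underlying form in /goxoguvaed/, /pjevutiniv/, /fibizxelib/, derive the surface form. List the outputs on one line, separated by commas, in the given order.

/goxoguvaed/: /d/ is a voiced obstruent in word-final position, so it devoices to [t]. → [goxoguvaet].
/pjevutiniv/: /v/ is a voiced obstruent in word-final position, so it devoices to [f]. → [pjevutinif].
/fibizxelib/: /b/ is a voiced obstruent in word-final position, so it devoices to [p]. → [fibizxelip].

goxoguvaet, pjevutinif, fibizxelip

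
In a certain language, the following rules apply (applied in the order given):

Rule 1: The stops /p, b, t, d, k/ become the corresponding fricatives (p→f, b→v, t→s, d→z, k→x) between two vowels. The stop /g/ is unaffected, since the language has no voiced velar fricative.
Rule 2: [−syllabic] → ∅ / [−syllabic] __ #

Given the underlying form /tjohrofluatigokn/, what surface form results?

Rule 1 (intervocalic spirantization): /t/ is a stop between vowels /a/ and /i/, so it spirantizes to the fricative [s]. /tjohrofluatigokn/ → tjohrofluasigokn.
Rule 2 (final cluster simplification): /n/ is the second consonant of a word-final cluster /kn/, so it deletes. /tjohrofluasigokn/ → tjohrofluasigok.

tjohrofluasigok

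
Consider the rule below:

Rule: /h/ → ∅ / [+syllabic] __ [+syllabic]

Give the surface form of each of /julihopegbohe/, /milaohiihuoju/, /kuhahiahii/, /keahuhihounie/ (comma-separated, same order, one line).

juliopegboe, milaoiiuoju, kuaiaii, keauiounie

/julihopegbohe/: /h/ occurs between vowels /i/ and /o/, so it deletes. /h/ occurs between vowels /o/ and /e/, so it deletes. → [juliopegboe].
/milaohiihuoju/: /h/ occurs between vowels /o/ and /i/, so it deletes. /h/ occurs between vowels /i/ and /u/, so it deletes. → [milaoiiuoju].
/kuhahiahii/: /h/ occurs between vowels /u/ and /a/, so it deletes. /h/ occurs between vowels /a/ and /i/, so it deletes. /h/ occurs between vowels /a/ and /i/, so it deletes. → [kuaiaii].
/keahuhihounie/: /h/ occurs between vowels /a/ and /u/, so it deletes. /h/ occurs between vowels /u/ and /i/, so it deletes. /h/ occurs between vowels /i/ and /o/, so it deletes. → [keauiounie].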